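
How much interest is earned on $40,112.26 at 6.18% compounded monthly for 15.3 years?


Compound interest earned = final amount − principal.
A = P(1 + r/n)^(nt) = $40,112.26 × (1 + 0.0618/12)^(12 × 15.3) = $103,006.86
Interest = A − P = $103,006.86 − $40,112.26 = $62,894.60

Interest = A - P = $62,894.60


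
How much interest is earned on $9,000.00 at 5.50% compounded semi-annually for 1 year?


Compound interest earned = final amount − principal.
A = P(1 + r/n)^(nt) = $9,000.00 × (1 + 0.055/2)^(2 × 1) = $9,501.81
Interest = A − P = $9,501.81 − $9,000.00 = $501.81

Interest = A - P = $501.81


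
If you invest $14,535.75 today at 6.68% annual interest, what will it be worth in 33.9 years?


Future value formula: FV = PV × (1 + r)^t
FV = $14,535.75 × (1 + 0.0668)^33.9
FV = $14,535.75 × 8.953935
FV = $130,152.16

FV = PV × (1 + r)^t = $130,152.16


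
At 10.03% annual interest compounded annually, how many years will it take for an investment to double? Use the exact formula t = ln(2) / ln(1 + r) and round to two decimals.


Doubling condition: (1 + r)^t = 2
Take ln of both sides: t × ln(1 + r) = ln(2)
t = ln(2) / ln(1 + r)
t = 0.693147 / 0.095583
t = 7.25

t = ln(2) / ln(1 + r) = 7.25 years


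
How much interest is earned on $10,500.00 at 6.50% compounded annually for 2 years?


Compound interest earned = final amount − principal.
A = P(1 + r/n)^(nt) = $10,500.00 × (1 + 0.065/1)^(1 × 2) = $11,909.36
Interest = A − P = $11,909.36 − $10,500.00 = $1,409.36

Interest = A - P = $1,409.36


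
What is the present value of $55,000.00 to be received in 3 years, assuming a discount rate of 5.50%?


Present value formula: PV = FV / (1 + r)^t
PV = $55,000.00 / (1 + 0.055)^3
PV = $55,000.00 / 1.1742414
PV = $46,838.75

PV = FV / (1 + r)^t = $46,838.75


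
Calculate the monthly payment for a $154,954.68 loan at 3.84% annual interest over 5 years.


Loan payment formula: PMT = PV × r / (1 − (1 + r)^(−n))
Monthly rate r = 0.0384/12 = 0.0032, n = 60 months
Denominator: 1 − (1 + 0.0384/12)^(−60) = 0.174440
PMT = $154,954.68 × (0.0384/12) / 0.174440
PMT = $2,842.55 per month

PMT = PV × r / (1-(1+r)^(-n)) = $2,842.55/month


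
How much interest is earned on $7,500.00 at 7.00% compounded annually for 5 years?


Compound interest earned = final amount − principal.
A = P(1 + r/n)^(nt) = $7,500.00 × (1 + 0.07/1)^(1 × 5) = $10,519.14
Interest = A − P = $10,519.14 − $7,500.00 = $3,019.14

Interest = A - P = $3,019.14


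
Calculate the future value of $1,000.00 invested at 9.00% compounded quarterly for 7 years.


Compound interest formula: A = P(1 + r/n)^(nt)
A = $1,000.00 × (1 + 0.09/4)^(4 × 7)
Growth factor: (1 + 0.09/4)^28 = 1.86454499
A = $1,000.00 × 1.86454499
A = $1,864.54

A = P(1 + r/n)^(nt) = $1,864.54


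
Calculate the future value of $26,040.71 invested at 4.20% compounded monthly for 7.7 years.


Compound interest formula: A = P(1 + r/n)^(nt)
A = $26,040.71 × (1 + 0.042/12)^(12 × 7.7)
Growth factor: (1 + 0.042/12)^92.4 = 1.381038
A = $26,040.71 × 1.381038
A = $35,963.21

A = P(1 + r/n)^(nt) = $35,963.21


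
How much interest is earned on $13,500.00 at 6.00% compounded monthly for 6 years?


Compound interest earned = final amount − principal.
A = P(1 + r/n)^(nt) = $13,500.00 × (1 + 0.06/12)^(12 × 6) = $19,332.60
Interest = A − P = $19,332.60 − $13,500.00 = $5,832.60

Interest = A - P = $5,832.60


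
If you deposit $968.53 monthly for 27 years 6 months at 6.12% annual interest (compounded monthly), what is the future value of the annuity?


Future value of an ordinary annuity: FV = PMT × ((1 + r)^n − 1) / r
Monthly rate r = 0.0612/12 = 0.0051, n = 330
FV = $968.53 × ((1 + 0.0612/12)^330 − 1) / (0.0612/12)
FV = $968.53 × 854.648611
FV = $827,752.82

FV = PMT × ((1+r)^n - 1)/r = $827,752.82


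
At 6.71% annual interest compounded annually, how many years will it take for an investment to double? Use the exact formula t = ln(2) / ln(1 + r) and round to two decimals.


Doubling condition: (1 + r)^t = 2
Take ln of both sides: t × ln(1 + r) = ln(2)
t = ln(2) / ln(1 + r)
t = 0.693147 / 0.064945
t = 10.67

t = ln(2) / ln(1 + r) = 10.67 years


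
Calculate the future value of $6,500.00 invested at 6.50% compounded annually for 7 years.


Compound interest formula: A = P(1 + r/n)^(nt)
A = $6,500.00 × (1 + 0.065/1)^(1 × 7)
Growth factor: (1 + 0.065/1)^7 = 1.5539865
A = $6,500.00 × 1.5539865
A = $10,100.91

A = P(1 + r/n)^(nt) = $10,100.91


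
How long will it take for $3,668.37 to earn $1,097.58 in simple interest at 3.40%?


Rearrange the simple interest formula for t:
I = P × r × t  ⇒  t = I / (P × r)
t = $1,097.58 / ($3,668.37 × 0.034)
t = 8.8

t = I/(P×r) = 8.8 years


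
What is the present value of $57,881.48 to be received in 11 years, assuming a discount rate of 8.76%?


Present value formula: PV = FV / (1 + r)^t
PV = $57,881.48 / (1 + 0.0876)^11
PV = $57,881.48 / 2.518612
PV = $22,981.50

PV = FV / (1 + r)^t = $22,981.50


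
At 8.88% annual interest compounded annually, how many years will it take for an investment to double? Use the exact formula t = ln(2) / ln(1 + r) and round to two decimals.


Doubling condition: (1 + r)^t = 2
Take ln of both sides: t × ln(1 + r) = ln(2)
t = ln(2) / ln(1 + r)
t = 0.693147 / 0.085076
t = 8.15

t = ln(2) / ln(1 + r) = 8.15 years


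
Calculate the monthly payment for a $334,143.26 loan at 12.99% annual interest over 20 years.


Loan payment formula: PMT = PV × r / (1 − (1 + r)^(−n))
Monthly rate r = 0.1299/12 = 0.010825, n = 240 months
Denominator: 1 − (1 + 0.1299/12)^(−240) = 0.924531
PMT = $334,143.26 × (0.1299/12) / 0.924531
PMT = $3,912.36 per month

PMT = PV × r / (1-(1+r)^(-n)) = $3,912.36/month


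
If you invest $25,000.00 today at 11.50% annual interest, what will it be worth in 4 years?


Future value formula: FV = PV × (1 + r)^t
FV = $25,000.00 × (1 + 0.115)^4
FV = $25,000.00 × 1.5456084
FV = $38,640.21

FV = PV × (1 + r)^t = $38,640.21


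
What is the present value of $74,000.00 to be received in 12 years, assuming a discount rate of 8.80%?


Present value formula: PV = FV / (1 + r)^t
PV = $74,000.00 / (1 + 0.088)^12
PV = $74,000.00 / 2.751356
PV = $26,895.83

PV = FV / (1 + r)^t = $26,895.83


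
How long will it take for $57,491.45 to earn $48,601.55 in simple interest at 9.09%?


Rearrange the simple interest formula for t:
I = P × r × t  ⇒  t = I / (P × r)
t = $48,601.55 / ($57,491.45 × 0.0909)
t = 9.3

t = I/(P×r) = 9.3 years


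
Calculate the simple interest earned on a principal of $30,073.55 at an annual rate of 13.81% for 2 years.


Simple interest formula: I = P × r × t
I = $30,073.55 × 0.1381 × 2
I = $8,306.31

I = P × r × t = $8,306.31


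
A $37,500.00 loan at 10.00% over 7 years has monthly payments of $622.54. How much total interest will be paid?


Total paid over the life of the loan = PMT × n.
Total paid = $622.54 × 84 = $52,293.36
Total interest = total paid − principal = $52,293.36 − $37,500.00 = $14,793.36

Total interest = (PMT × n) - PV = $14,793.36


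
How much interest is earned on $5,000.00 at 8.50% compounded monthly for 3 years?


Compound interest earned = final amount − principal.
A = P(1 + r/n)^(nt) = $5,000.00 × (1 + 0.085/12)^(12 × 3) = $6,446.51
Interest = A − P = $6,446.51 − $5,000.00 = $1,446.51

Interest = A - P = $1,446.51


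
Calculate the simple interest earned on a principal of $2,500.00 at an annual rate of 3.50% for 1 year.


Simple interest formula: I = P × r × t
I = $2,500.00 × 0.035 × 1
I = $87.50

I = P × r × t = $87.50


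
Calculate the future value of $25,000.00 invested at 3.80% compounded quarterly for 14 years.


Compound interest formula: A = P(1 + r/n)^(nt)
A = $25,000.00 × (1 + 0.038/4)^(4 × 14)
Growth factor: (1 + 0.038/4)^56 = 1.698064
A = $25,000.00 × 1.698064
A = $42,451.60

A = P(1 + r/n)^(nt) = $42,451.60


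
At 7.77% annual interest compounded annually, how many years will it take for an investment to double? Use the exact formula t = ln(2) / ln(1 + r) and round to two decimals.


Doubling condition: (1 + r)^t = 2
Take ln of both sides: t × ln(1 + r) = ln(2)
t = ln(2) / ln(1 + r)
t = 0.693147 / 0.074829
t = 9.26

t = ln(2) / ln(1 + r) = 9.26 years


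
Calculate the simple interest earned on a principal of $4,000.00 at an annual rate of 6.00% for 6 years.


Simple interest formula: I = P × r × t
I = $4,000.00 × 0.06 × 6
I = $1,440.00

I = P × r × t = $1,440.00


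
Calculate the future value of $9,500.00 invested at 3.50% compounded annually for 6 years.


Compound interest formula: A = P(1 + r/n)^(nt)
A = $9,500.00 × (1 + 0.035/1)^(1 × 6)
Growth factor: (1 + 0.035/1)^6 = 1.2292553
A = $9,500.00 × 1.2292553
A = $11,677.93

A = P(1 + r/n)^(nt) = $11,677.93


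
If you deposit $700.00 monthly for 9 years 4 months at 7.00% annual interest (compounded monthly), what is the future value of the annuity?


Future value of an ordinary annuity: FV = PMT × ((1 + r)^n − 1) / r
Monthly rate r = 0.07/12 ≈ 0.00583333, n = 112
FV = $700.00 × ((1 + 0.07/12)^112 − 1) / (0.07/12)
FV = $700.00 × 157.421469
FV = $110,195.03

FV = PMT × ((1+r)^n - 1)/r = $110,195.03


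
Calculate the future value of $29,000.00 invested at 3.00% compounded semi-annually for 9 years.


Compound interest formula: A = P(1 + r/n)^(nt)
A = $29,000.00 × (1 + 0.03/2)^(2 × 9)
Growth factor: (1 + 0.03/2)^18 = 1.3073406
A = $29,000.00 × 1.3073406
A = $37,912.88

A = P(1 + r/n)^(nt) = $37,912.88


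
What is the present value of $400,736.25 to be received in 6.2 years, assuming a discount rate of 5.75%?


Present value formula: PV = FV / (1 + r)^t
PV = $400,736.25 / (1 + 0.0575)^6.2
PV = $400,736.25 / 1.41428955
PV = $283,348.10

PV = FV / (1 + r)^t = $283,348.10


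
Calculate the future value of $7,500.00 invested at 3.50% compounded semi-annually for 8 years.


Compound interest formula: A = P(1 + r/n)^(nt)
A = $7,500.00 × (1 + 0.035/2)^(2 × 8)
Growth factor: (1 + 0.035/2)^16 = 1.319929
A = $7,500.00 × 1.319929
A = $9,899.47

A = P(1 + r/n)^(nt) = $9,899.47


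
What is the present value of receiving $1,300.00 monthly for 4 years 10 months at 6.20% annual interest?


Present value of an ordinary annuity: PV = PMT × (1 − (1 + r)^(−n)) / r
Monthly rate r = 0.062/12 ≈ 0.00516667, n = 58
PV = $1,300.00 × (1 − (1 + 0.062/12)^(−58)) / (0.062/12)
PV = $1,300.00 × 50.005715
PV = $65,007.43

PV = PMT × (1-(1+r)^(-n))/r = $65,007.43


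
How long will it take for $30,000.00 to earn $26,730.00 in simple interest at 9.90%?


Rearrange the simple interest formula for t:
I = P × r × t  ⇒  t = I / (P × r)
t = $26,730.00 / ($30,000.00 × 0.099)
t = 9

t = I/(P×r) = 9 years


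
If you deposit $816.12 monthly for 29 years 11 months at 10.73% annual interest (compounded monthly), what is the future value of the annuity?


Future value of an ordinary annuity: FV = PMT × ((1 + r)^n − 1) / r
Monthly rate r = 0.1073/12 ≈ 0.00894167, n = 359
FV = $816.12 × ((1 + 0.1073/12)^359 − 1) / (0.1073/12)
FV = $816.12 × 2620.261664
FV = $2,138,447.95

FV = PMT × ((1+r)^n - 1)/r = $2,138,447.95


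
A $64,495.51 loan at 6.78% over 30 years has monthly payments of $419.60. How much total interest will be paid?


Total paid over the life of the loan = PMT × n.
Total paid = $419.60 × 360 = $151,056.00
Total interest = total paid − principal = $151,056.00 − $64,495.51 = $86,560.49

Total interest = (PMT × n) - PV = $86,560.49


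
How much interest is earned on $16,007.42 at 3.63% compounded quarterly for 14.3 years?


Compound interest earned = final amount − principal.
A = P(1 + r/n)^(nt) = $16,007.42 × (1 + 0.0363/4)^(4 × 14.3) = $26,837.53
Interest = A − P = $26,837.53 − $16,007.42 = $10,830.11

Interest = A - P = $10,830.11


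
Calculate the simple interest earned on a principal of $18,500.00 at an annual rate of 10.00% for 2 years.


Simple interest formula: I = P × r × t
I = $18,500.00 × 0.1 × 2
I = $3,700.00

I = P × r × t = $3,700.00


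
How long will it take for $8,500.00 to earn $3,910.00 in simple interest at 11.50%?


Rearrange the simple interest formula for t:
I = P × r × t  ⇒  t = I / (P × r)
t = $3,910.00 / ($8,500.00 × 0.115)
t = 4

t = I/(P×r) = 4 years


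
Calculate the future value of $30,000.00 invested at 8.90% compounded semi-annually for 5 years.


Compound interest formula: A = P(1 + r/n)^(nt)
A = $30,000.00 × (1 + 0.089/2)^(2 × 5)
Growth factor: (1 + 0.089/2)^10 = 1.545555
A = $30,000.00 × 1.545555
A = $46,366.65

A = P(1 + r/n)^(nt) = $46,366.65


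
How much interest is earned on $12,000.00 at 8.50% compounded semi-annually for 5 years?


Compound interest earned = final amount − principal.
A = P(1 + r/n)^(nt) = $12,000.00 × (1 + 0.085/2)^(2 × 5) = $18,194.57
Interest = A − P = $18,194.57 − $12,000.00 = $6,194.57

Interest = A - P = $6,194.57


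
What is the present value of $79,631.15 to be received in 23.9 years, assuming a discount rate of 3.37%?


Present value formula: PV = FV / (1 + r)^t
PV = $79,631.15 / (1 + 0.0337)^23.9
PV = $79,631.15 / 2.208152
PV = $36,062.35

PV = FV / (1 + r)^t = $36,062.35


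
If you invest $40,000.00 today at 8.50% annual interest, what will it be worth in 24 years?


Future value formula: FV = PV × (1 + r)^t
FV = $40,000.00 × (1 + 0.085)^24
FV = $40,000.00 × 7.0845736
FV = $283,382.94

FV = PV × (1 + r)^t = $283,382.94


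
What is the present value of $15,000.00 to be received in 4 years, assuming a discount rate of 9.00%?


Present value formula: PV = FV / (1 + r)^t
PV = $15,000.00 / (1 + 0.09)^4
PV = $15,000.00 / 1.411582
PV = $10,626.38

PV = FV / (1 + r)^t = $10,626.38


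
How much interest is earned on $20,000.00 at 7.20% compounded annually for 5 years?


Compound interest earned = final amount − principal.
A = P(1 + r/n)^(nt) = $20,000.00 × (1 + 0.072/1)^(1 × 5) = $28,314.18
Interest = A − P = $28,314.18 − $20,000.00 = $8,314.18

Interest = A - P = $8,314.18


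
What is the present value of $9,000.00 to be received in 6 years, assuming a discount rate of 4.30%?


Present value formula: PV = FV / (1 + r)^t
PV = $9,000.00 / (1 + 0.043)^6
PV = $9,000.00 / 1.287377
PV = $6,990.96

PV = FV / (1 + r)^t = $6,990.96


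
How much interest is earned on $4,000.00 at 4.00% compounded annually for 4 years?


Compound interest earned = final amount − principal.
A = P(1 + r/n)^(nt) = $4,000.00 × (1 + 0.04/1)^(1 × 4) = $4,679.43
Interest = A − P = $4,679.43 − $4,000.00 = $679.43

Interest = A - P = $679.43


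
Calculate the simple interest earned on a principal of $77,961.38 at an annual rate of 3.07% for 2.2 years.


Simple interest formula: I = P × r × t
I = $77,961.38 × 0.0307 × 2.2
I = $5,265.51

I = P × r × t = $5,265.51


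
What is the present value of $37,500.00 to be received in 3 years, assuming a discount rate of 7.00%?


Present value formula: PV = FV / (1 + r)^t
PV = $37,500.00 / (1 + 0.07)^3
PV = $37,500.00 / 1.225043
PV = $30,611.17

PV = FV / (1 + r)^t = $30,611.17


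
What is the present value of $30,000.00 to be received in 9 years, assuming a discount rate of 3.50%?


Present value formula: PV = FV / (1 + r)^t
PV = $30,000.00 / (1 + 0.035)^9
PV = $30,000.00 / 1.362897
PV = $22,011.93

PV = FV / (1 + r)^t = $22,011.93


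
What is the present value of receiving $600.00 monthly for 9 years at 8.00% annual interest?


Present value of an ordinary annuity: PV = PMT × (1 − (1 + r)^(−n)) / r
Monthly rate r = 0.08/12 ≈ 0.00666667, n = 108
PV = $600.00 × (1 − (1 + 0.08/12)^(−108)) / (0.08/12)
PV = $600.00 × 76.812497
PV = $46,087.50

PV = PMT × (1-(1+r)^(-n))/r = $46,087.50


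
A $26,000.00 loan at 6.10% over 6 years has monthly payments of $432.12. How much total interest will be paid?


Total paid over the life of the loan = PMT × n.
Total paid = $432.12 × 72 = $31,112.64
Total interest = total paid − principal = $31,112.64 − $26,000.00 = $5,112.64

Total interest = (PMT × n) - PV = $5,112.64


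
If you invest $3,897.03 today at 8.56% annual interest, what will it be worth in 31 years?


Future value formula: FV = PV × (1 + r)^t
FV = $3,897.03 × (1 + 0.0856)^31
FV = $3,897.03 × 12.757479
FV = $49,716.28

FV = PV × (1 + r)^t = $49,716.28


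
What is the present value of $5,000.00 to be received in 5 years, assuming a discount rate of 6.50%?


Present value formula: PV = FV / (1 + r)^t
PV = $5,000.00 / (1 + 0.065)^5
PV = $5,000.00 / 1.370087
PV = $3,649.40

PV = FV / (1 + r)^t = $3,649.40


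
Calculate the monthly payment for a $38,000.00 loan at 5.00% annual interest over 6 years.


Loan payment formula: PMT = PV × r / (1 − (1 + r)^(−n))
Monthly rate r = 0.05/12 ≈ 0.00416667, n = 72 months
Denominator: 1 − (1 + 0.05/12)^(−72) = 0.258720
PMT = $38,000.00 × (0.05/12) / 0.258720
PMT = $611.99 per month

PMT = PV × r / (1-(1+r)^(-n)) = $611.99/month


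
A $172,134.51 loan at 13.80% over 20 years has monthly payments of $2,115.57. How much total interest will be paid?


Total paid over the life of the loan = PMT × n.
Total paid = $2,115.57 × 240 = $507,736.80
Total interest = total paid − principal = $507,736.80 − $172,134.51 = $335,602.29

Total interest = (PMT × n) - PV = $335,602.29


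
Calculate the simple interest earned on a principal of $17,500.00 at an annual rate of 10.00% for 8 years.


Simple interest formula: I = P × r × t
I = $17,500.00 × 0.1 × 8
I = $14,000.00

I = P × r × t = $14,000.00


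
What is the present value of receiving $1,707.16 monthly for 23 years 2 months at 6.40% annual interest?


Present value of an ordinary annuity: PV = PMT × (1 − (1 + r)^(−n)) / r
Monthly rate r = 0.064/12 ≈ 0.00533333, n = 278
PV = $1,707.16 × (1 − (1 + 0.064/12)^(−278)) / (0.064/12)
PV = $1,707.16 × 144.763560
PV = $247,134.56

PV = PMT × (1-(1+r)^(-n))/r = $247,134.56


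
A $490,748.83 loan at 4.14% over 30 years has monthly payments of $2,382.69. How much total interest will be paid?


Total paid over the life of the loan = PMT × n.
Total paid = $2,382.69 × 360 = $857,768.40
Total interest = total paid − principal = $857,768.40 − $490,748.83 = $367,019.57

Total interest = (PMT × n) - PV = $367,019.57


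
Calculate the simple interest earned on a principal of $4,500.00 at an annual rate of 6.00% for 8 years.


Simple interest formula: I = P × r × t
I = $4,500.00 × 0.06 × 8
I = $2,160.00

I = P × r × t = $2,160.00


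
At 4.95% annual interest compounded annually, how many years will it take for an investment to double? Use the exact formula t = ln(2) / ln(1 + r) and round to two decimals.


Doubling condition: (1 + r)^t = 2
Take ln of both sides: t × ln(1 + r) = ln(2)
t = ln(2) / ln(1 + r)
t = 0.693147 / 0.048314
t = 14.35

t = ln(2) / ln(1 + r) = 14.35 years


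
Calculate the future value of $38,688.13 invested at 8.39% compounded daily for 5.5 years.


Compound interest formula: A = P(1 + r/n)^(nt)
A = $38,688.13 × (1 + 0.0839/365)^(365 × 5.5)
Growth factor: (1 + 0.0839/365)^2007.5 = 1.5862884
A = $38,688.13 × 1.5862884
A = $61,370.53

A = P(1 + r/n)^(nt) = $61,370.53


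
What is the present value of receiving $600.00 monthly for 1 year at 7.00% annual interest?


Present value of an ordinary annuity: PV = PMT × (1 − (1 + r)^(−n)) / r
Monthly rate r = 0.07/12 ≈ 0.00583333, n = 12
PV = $600.00 × (1 − (1 + 0.07/12)^(−12)) / (0.07/12)
PV = $600.00 × 11.557120
PV = $6,934.27

PV = PMT × (1-(1+r)^(-n))/r = $6,934.27


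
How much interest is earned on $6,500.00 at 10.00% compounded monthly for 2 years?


Compound interest earned = final amount − principal.
A = P(1 + r/n)^(nt) = $6,500.00 × (1 + 0.1/12)^(12 × 2) = $7,932.54
Interest = A − P = $7,932.54 − $6,500.00 = $1,432.54

Interest = A - P = $1,432.54


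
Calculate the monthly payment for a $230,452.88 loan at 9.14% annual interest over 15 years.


Loan payment formula: PMT = PV × r / (1 − (1 + r)^(−n))
Monthly rate r = 0.0914/12 ≈ 0.00761667, n = 180 months
Denominator: 1 − (1 + 0.0914/12)^(−180) = 0.744825
PMT = $230,452.88 × (0.0914/12) / 0.744825
PMT = $2,356.64 per month

PMT = PV × r / (1-(1+r)^(-n)) = $2,356.64/month


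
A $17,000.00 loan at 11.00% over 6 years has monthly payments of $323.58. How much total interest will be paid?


Total paid over the life of the loan = PMT × n.
Total paid = $323.58 × 72 = $23,297.76
Total interest = total paid − principal = $23,297.76 − $17,000.00 = $6,297.76

Total interest = (PMT × n) - PV = $6,297.76


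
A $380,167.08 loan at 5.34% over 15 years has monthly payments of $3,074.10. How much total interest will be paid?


Total paid over the life of the loan = PMT × n.
Total paid = $3,074.10 × 180 = $553,338.00
Total interest = total paid − principal = $553,338.00 − $380,167.08 = $173,170.92

Total interest = (PMT × n) - PV = $173,170.92


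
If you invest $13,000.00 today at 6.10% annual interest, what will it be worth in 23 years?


Future value formula: FV = PV × (1 + r)^t
FV = $13,000.00 × (1 + 0.061)^23
FV = $13,000.00 × 3.903497
FV = $50,745.46

FV = PV × (1 + r)^t = $50,745.46


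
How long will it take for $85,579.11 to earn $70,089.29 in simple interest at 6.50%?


Rearrange the simple interest formula for t:
I = P × r × t  ⇒  t = I / (P × r)
t = $70,089.29 / ($85,579.11 × 0.065)
t = 12.6

t = I/(P×r) = 12.6 years


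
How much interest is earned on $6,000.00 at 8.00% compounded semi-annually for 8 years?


Compound interest earned = final amount − principal.
A = P(1 + r/n)^(nt) = $6,000.00 × (1 + 0.08/2)^(2 × 8) = $11,237.89
Interest = A − P = $11,237.89 − $6,000.00 = $5,237.89

Interest = A - P = $5,237.89


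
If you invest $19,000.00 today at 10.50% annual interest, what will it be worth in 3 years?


Future value formula: FV = PV × (1 + r)^t
FV = $19,000.00 × (1 + 0.105)^3
FV = $19,000.00 × 1.3492326
FV = $25,635.42

FV = PV × (1 + r)^t = $25,635.42


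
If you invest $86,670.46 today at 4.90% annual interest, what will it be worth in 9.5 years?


Future value formula: FV = PV × (1 + r)^t
FV = $86,670.46 × (1 + 0.049)^9.5
FV = $86,670.46 × 1.575314
FV = $136,533.19

FV = PV × (1 + r)^t = $136,533.19


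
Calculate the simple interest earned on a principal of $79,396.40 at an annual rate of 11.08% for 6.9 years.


Simple interest formula: I = P × r × t
I = $79,396.40 × 0.1108 × 6.9
I = $60,700.14

I = P × r × t = $60,700.14


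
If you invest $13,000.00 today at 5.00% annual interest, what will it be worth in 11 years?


Future value formula: FV = PV × (1 + r)^t
FV = $13,000.00 × (1 + 0.05)^11
FV = $13,000.00 × 1.710339
FV = $22,234.41

FV = PV × (1 + r)^t = $22,234.41


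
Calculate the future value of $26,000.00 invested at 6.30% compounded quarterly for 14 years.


Compound interest formula: A = P(1 + r/n)^(nt)
A = $26,000.00 × (1 + 0.063/4)^(4 × 14)
Growth factor: (1 + 0.063/4)^56 = 2.3991784
A = $26,000.00 × 2.3991784
A = $62,378.64

A = P(1 + r/n)^(nt) = $62,378.64


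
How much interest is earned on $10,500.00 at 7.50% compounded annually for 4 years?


Compound interest earned = final amount − principal.
A = P(1 + r/n)^(nt) = $10,500.00 × (1 + 0.075/1)^(1 × 4) = $14,022.43
Interest = A − P = $14,022.43 − $10,500.00 = $3,522.43

Interest = A - P = $3,522.43


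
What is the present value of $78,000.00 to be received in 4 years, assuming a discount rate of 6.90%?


Present value formula: PV = FV / (1 + r)^t
PV = $78,000.00 / (1 + 0.069)^4
PV = $78,000.00 / 1.3059027
PV = $59,728.80

PV = FV / (1 + r)^t = $59,728.80


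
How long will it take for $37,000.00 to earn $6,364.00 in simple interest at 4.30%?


Rearrange the simple interest formula for t:
I = P × r × t  ⇒  t = I / (P × r)
t = $6,364.00 / ($37,000.00 × 0.043)
t = 4

t = I/(P×r) = 4 years


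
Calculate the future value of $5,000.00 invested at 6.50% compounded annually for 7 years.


Compound interest formula: A = P(1 + r/n)^(nt)
A = $5,000.00 × (1 + 0.065/1)^(1 × 7)
Growth factor: (1 + 0.065/1)^7 = 1.5539865
A = $5,000.00 × 1.5539865
A = $7,769.93

A = P(1 + r/n)^(nt) = $7,769.93


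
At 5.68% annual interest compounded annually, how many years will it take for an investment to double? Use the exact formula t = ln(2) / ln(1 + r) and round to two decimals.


Doubling condition: (1 + r)^t = 2
Take ln of both sides: t × ln(1 + r) = ln(2)
t = ln(2) / ln(1 + r)
t = 0.693147 / 0.055245
t = 12.55

t = ln(2) / ln(1 + r) = 12.55 years


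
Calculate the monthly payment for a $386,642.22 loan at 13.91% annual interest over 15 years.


Loan payment formula: PMT = PV × r / (1 − (1 + r)^(−n))
Monthly rate r = 0.1391/12 ≈ 0.01159167, n = 180 months
Denominator: 1 − (1 + 0.1391/12)^(−180) = 0.8743807
PMT = $386,642.22 × (0.1391/12) / 0.8743807
PMT = $5,125.72 per month

PMT = PV × r / (1-(1+r)^(-n)) = $5,125.72/month


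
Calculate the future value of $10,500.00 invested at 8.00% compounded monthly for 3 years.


Compound interest formula: A = P(1 + r/n)^(nt)
A = $10,500.00 × (1 + 0.08/12)^(12 × 3)
Growth factor: (1 + 0.08/12)^36 = 1.270237
A = $10,500.00 × 1.270237
A = $13,337.49

A = P(1 + r/n)^(nt) = $13,337.49


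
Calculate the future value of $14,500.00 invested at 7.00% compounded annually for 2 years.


Compound interest formula: A = P(1 + r/n)^(nt)
A = $14,500.00 × (1 + 0.07/1)^(1 × 2)
Growth factor: (1 + 0.07/1)^2 = 1.144900
A = $14,500.00 × 1.144900
A = $16,601.05

A = P(1 + r/n)^(nt) = $16,601.05


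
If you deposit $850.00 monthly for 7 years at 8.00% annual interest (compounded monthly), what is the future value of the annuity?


Future value of an ordinary annuity: FV = PMT × ((1 + r)^n − 1) / r
Monthly rate r = 0.08/12 ≈ 0.00666667, n = 84
FV = $850.00 × ((1 + 0.08/12)^84 − 1) / (0.08/12)
FV = $850.00 × 112.113308
FV = $95,296.31

FV = PMT × ((1+r)^n - 1)/r = $95,296.31


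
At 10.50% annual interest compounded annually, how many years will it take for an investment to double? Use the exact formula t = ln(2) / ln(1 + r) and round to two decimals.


Doubling condition: (1 + r)^t = 2
Take ln of both sides: t × ln(1 + r) = ln(2)
t = ln(2) / ln(1 + r)
t = 0.693147 / 0.099845
t = 6.94

t = ln(2) / ln(1 + r) = 6.94 years


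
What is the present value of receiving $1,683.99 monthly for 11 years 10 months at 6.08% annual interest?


Present value of an ordinary annuity: PV = PMT × (1 − (1 + r)^(−n)) / r
Monthly rate r = 0.0608/12 ≈ 0.00506667, n = 142
PV = $1,683.99 × (1 − (1 + 0.0608/12)^(−142)) / (0.0608/12)
PV = $1,683.99 × 101.072883
PV = $170,205.72

PV = PMT × (1-(1+r)^(-n))/r = $170,205.72


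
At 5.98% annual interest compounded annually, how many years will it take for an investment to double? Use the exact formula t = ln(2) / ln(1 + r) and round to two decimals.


Doubling condition: (1 + r)^t = 2
Take ln of both sides: t × ln(1 + r) = ln(2)
t = ln(2) / ln(1 + r)
t = 0.693147 / 0.058080
t = 11.93

t = ln(2) / ln(1 + r) = 11.93 years


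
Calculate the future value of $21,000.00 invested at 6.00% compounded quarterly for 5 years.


Compound interest formula: A = P(1 + r/n)^(nt)
A = $21,000.00 × (1 + 0.06/4)^(4 × 5)
Growth factor: (1 + 0.06/4)^20 = 1.34685501
A = $21,000.00 × 1.34685501
A = $28,283.96

A = P(1 + r/n)^(nt) = $28,283.96


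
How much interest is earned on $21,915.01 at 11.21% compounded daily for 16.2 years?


Compound interest earned = final amount − principal.
A = P(1 + r/n)^(nt) = $21,915.01 × (1 + 0.1121/365)^(365 × 16.2) = $134,681.53
Interest = A − P = $134,681.53 − $21,915.01 = $112,766.52

Interest = A - P = $112,766.52


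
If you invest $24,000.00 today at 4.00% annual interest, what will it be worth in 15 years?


Future value formula: FV = PV × (1 + r)^t
FV = $24,000.00 × (1 + 0.04)^15
FV = $24,000.00 × 1.8009435
FV = $43,222.64

FV = PV × (1 + r)^t = $43,222.64


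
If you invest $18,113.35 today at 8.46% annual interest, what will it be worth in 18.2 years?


Future value formula: FV = PV × (1 + r)^t
FV = $18,113.35 × (1 + 0.0846)^18.2
FV = $18,113.35 × 4.384365
FV = $79,415.54

FV = PV × (1 + r)^t = $79,415.54


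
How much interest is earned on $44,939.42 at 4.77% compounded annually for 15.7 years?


Compound interest earned = final amount − principal.
A = P(1 + r/n)^(nt) = $44,939.42 × (1 + 0.0477/1)^(1 × 15.7) = $93,400.13
Interest = A − P = $93,400.13 − $44,939.42 = $48,460.71

Interest = A - P = $48,460.71


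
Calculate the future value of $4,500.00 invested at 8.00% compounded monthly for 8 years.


Compound interest formula: A = P(1 + r/n)^(nt)
A = $4,500.00 × (1 + 0.08/12)^(12 × 8)
Growth factor: (1 + 0.08/12)^96 = 1.892457
A = $4,500.00 × 1.892457
A = $8,516.06

A = P(1 + r/n)^(nt) = $8,516.06


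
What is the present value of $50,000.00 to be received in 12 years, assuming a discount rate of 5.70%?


Present value formula: PV = FV / (1 + r)^t
PV = $50,000.00 / (1 + 0.057)^12
PV = $50,000.00 / 1.9449115
PV = $25,708.11

PV = FV / (1 + r)^t = $25,708.11


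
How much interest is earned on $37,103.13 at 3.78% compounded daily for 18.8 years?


Compound interest earned = final amount − principal.
A = P(1 + r/n)^(nt) = $37,103.13 × (1 + 0.0378/365)^(365 × 18.8) = $75,512.98
Interest = A − P = $75,512.98 − $37,103.13 = $38,409.85

Interest = A - P = $38,409.85


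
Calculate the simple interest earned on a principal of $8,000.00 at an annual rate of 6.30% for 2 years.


Simple interest formula: I = P × r × t
I = $8,000.00 × 0.063 × 2
I = $1,008.00

I = P × r × t = $1,008.00


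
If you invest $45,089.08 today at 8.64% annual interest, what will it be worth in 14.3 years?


Future value formula: FV = PV × (1 + r)^t
FV = $45,089.08 × (1 + 0.0864)^14.3
FV = $45,089.08 × 3.2707964988
FV = $147,477.20

FV = PV × (1 + r)^t = $147,477.20


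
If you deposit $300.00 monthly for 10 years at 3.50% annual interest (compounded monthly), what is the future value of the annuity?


Future value of an ordinary annuity: FV = PMT × ((1 + r)^n − 1) / r
Monthly rate r = 0.035/12 ≈ 0.00291667, n = 120
FV = $300.00 × ((1 + 0.035/12)^120 − 1) / (0.035/12)
FV = $300.00 × 143.432510
FV = $43,029.75

FV = PMT × ((1+r)^n - 1)/r = $43,029.75


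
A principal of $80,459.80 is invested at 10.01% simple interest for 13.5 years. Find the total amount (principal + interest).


Total amount formula: A = P(1 + rt) = P + P·r·t
Interest: I = P × r × t = $80,459.80 × 0.1001 × 13.5 = $108,729.35
A = P + I = $80,459.80 + $108,729.35 = $189,189.15

A = P + I = P(1 + rt) = $189,189.15


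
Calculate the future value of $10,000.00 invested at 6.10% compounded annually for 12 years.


Compound interest formula: A = P(1 + r/n)^(nt)
A = $10,000.00 × (1 + 0.061/1)^(1 × 12)
Growth factor: (1 + 0.061/1)^12 = 2.035095
A = $10,000.00 × 2.035095
A = $20,350.95

A = P(1 + r/n)^(nt) = $20,350.95


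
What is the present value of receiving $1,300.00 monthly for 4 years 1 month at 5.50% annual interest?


Present value of an ordinary annuity: PV = PMT × (1 − (1 + r)^(−n)) / r
Monthly rate r = 0.055/12 ≈ 0.00458333, n = 49
PV = $1,300.00 × (1 − (1 + 0.055/12)^(−49)) / (0.055/12)
PV = $1,300.00 × 43.798036
PV = $56,937.45

PV = PMT × (1-(1+r)^(-n))/r = $56,937.45


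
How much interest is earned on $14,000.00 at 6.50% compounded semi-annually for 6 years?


Compound interest earned = final amount − principal.
A = P(1 + r/n)^(nt) = $14,000.00 × (1 + 0.065/2)^(2 × 6) = $20,549.85
Interest = A − P = $20,549.85 − $14,000.00 = $6,549.85

Interest = A - P = $6,549.85


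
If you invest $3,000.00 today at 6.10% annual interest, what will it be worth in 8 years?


Future value formula: FV = PV × (1 + r)^t
FV = $3,000.00 × (1 + 0.061)^8
FV = $3,000.00 × 1.605917
FV = $4,817.75

FV = PV × (1 + r)^t = $4,817.75


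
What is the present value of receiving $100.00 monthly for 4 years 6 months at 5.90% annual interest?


Present value of an ordinary annuity: PV = PMT × (1 − (1 + r)^(−n)) / r
Monthly rate r = 0.059/12 ≈ 0.00491667, n = 54
PV = $100.00 × (1 − (1 + 0.059/12)^(−54)) / (0.059/12)
PV = $100.00 × 47.324448
PV = $4,732.44

PV = PMT × (1-(1+r)^(-n))/r = $4,732.44


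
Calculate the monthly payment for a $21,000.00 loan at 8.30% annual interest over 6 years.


Loan payment formula: PMT = PV × r / (1 − (1 + r)^(−n))
Monthly rate r = 0.083/12 ≈ 0.00691667, n = 72 months
Denominator: 1 − (1 + 0.083/12)^(−72) = 0.391212
PMT = $21,000.00 × (0.083/12) / 0.391212
PMT = $371.28 per month

PMT = PV × r / (1-(1+r)^(-n)) = $371.28/month


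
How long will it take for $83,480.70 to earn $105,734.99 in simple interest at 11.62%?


Rearrange the simple interest formula for t:
I = P × r × t  ⇒  t = I / (P × r)
t = $105,734.99 / ($83,480.70 × 0.1162)
t = 10.9

t = I/(P×r) = 10.9 years


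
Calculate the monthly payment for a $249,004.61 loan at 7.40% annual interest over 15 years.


Loan payment formula: PMT = PV × r / (1 − (1 + r)^(−n))
Monthly rate r = 0.074/12 ≈ 0.00616667, n = 180 months
Denominator: 1 − (1 + 0.074/12)^(−180) = 0.669316
PMT = $249,004.61 × (0.074/12) / 0.669316
PMT = $2,294.18 per month

PMT = PV × r / (1-(1+r)^(-n)) = $2,294.18/month


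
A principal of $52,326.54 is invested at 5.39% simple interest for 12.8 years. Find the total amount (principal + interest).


Total amount formula: A = P(1 + rt) = P + P·r·t
Interest: I = P × r × t = $52,326.54 × 0.0539 × 12.8 = $36,101.13
A = P + I = $52,326.54 + $36,101.13 = $88,427.67

A = P + I = P(1 + rt) = $88,427.67


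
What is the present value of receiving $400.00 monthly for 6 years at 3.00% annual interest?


Present value of an ordinary annuity: PV = PMT × (1 − (1 + r)^(−n)) / r
Monthly rate r = 0.03/12 = 0.0025, n = 72
PV = $400.00 × (1 − (1 + 0.03/12)^(−72)) / (0.03/12)
PV = $400.00 × 65.816858
PV = $26,326.74

PV = PMT × (1-(1+r)^(-n))/r = $26,326.74


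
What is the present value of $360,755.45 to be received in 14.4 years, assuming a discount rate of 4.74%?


Present value formula: PV = FV / (1 + r)^t
PV = $360,755.45 / (1 + 0.0474)^14.4
PV = $360,755.45 / 1.9481438
PV = $185,179.07

PV = FV / (1 + r)^t = $185,179.07


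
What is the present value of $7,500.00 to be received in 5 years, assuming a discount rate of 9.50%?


Present value formula: PV = FV / (1 + r)^t
PV = $7,500.00 / (1 + 0.095)^5
PV = $7,500.00 / 1.574239
PV = $4,764.21

PV = FV / (1 + r)^t = $4,764.21


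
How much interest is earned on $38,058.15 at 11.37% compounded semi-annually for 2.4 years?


Compound interest earned = final amount − principal.
A = P(1 + r/n)^(nt) = $38,058.15 × (1 + 0.1137/2)^(2 × 2.4) = $49,626.28
Interest = A − P = $49,626.28 − $38,058.15 = $11,568.13

Interest = A - P = $11,568.13


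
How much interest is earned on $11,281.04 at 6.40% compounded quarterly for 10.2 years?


Compound interest earned = final amount − principal.
A = P(1 + r/n)^(nt) = $11,281.04 × (1 + 0.064/4)^(4 × 10.2) = $21,558.20
Interest = A − P = $21,558.20 − $11,281.04 = $10,277.16

Interest = A - P = $10,277.16


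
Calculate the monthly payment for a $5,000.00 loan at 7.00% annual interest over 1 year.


Loan payment formula: PMT = PV × r / (1 − (1 + r)^(−n))
Monthly rate r = 0.07/12 ≈ 0.00583333, n = 12 months
Denominator: 1 − (1 + 0.07/12)^(−12) = 0.067417
PMT = $5,000.00 × (0.07/12) / 0.067417
PMT = $432.63 per month

PMT = PV × r / (1-(1+r)^(-n)) = $432.63/month


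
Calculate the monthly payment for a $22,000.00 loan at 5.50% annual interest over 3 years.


Loan payment formula: PMT = PV × r / (1 − (1 + r)^(−n))
Monthly rate r = 0.055/12 ≈ 0.00458333, n = 36 months
Denominator: 1 − (1 + 0.055/12)^(−36) = 0.151787
PMT = $22,000.00 × (0.055/12) / 0.151787
PMT = $664.31 per month

PMT = PV × r / (1-(1+r)^(-n)) = $664.31/month


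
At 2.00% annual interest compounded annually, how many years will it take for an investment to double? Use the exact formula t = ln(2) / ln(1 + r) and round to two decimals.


Doubling condition: (1 + r)^t = 2
Take ln of both sides: t × ln(1 + r) = ln(2)
t = ln(2) / ln(1 + r)
t = 0.693147 / 0.019803
t = 35.00

t = ln(2) / ln(1 + r) = 35.00 years


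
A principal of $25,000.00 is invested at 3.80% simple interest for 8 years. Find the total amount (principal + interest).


Total amount formula: A = P(1 + rt) = P + P·r·t
Interest: I = P × r × t = $25,000.00 × 0.038 × 8 = $7,600.00
A = P + I = $25,000.00 + $7,600.00 = $32,600.00

A = P + I = P(1 + rt) = $32,600.00


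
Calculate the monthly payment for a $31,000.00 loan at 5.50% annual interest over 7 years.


Loan payment formula: PMT = PV × r / (1 − (1 + r)^(−n))
Monthly rate r = 0.055/12 ≈ 0.00458333, n = 84 months
Denominator: 1 − (1 + 0.055/12)^(−84) = 0.318951
PMT = $31,000.00 × (0.055/12) / 0.318951
PMT = $445.47 per month

PMT = PV × r / (1-(1+r)^(-n)) = $445.47/month


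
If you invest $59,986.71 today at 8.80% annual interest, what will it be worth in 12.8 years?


Future value formula: FV = PV × (1 + r)^t
FV = $59,986.71 × (1 + 0.088)^12.8
FV = $59,986.71 × 2.943404
FV = $176,565.12

FV = PV × (1 + r)^t = $176,565.12


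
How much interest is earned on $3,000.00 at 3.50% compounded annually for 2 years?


Compound interest earned = final amount − principal.
A = P(1 + r/n)^(nt) = $3,000.00 × (1 + 0.035/1)^(1 × 2) = $3,213.67
Interest = A − P = $3,213.67 − $3,000.00 = $213.67

Interest = A - P = $213.67


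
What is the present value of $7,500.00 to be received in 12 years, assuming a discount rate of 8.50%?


Present value formula: PV = FV / (1 + r)^t
PV = $7,500.00 / (1 + 0.085)^12
PV = $7,500.00 / 2.661686
PV = $2,817.76

PV = FV / (1 + r)^t = $2,817.76


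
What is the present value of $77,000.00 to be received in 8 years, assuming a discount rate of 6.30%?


Present value formula: PV = FV / (1 + r)^t
PV = $77,000.00 / (1 + 0.063)^8
PV = $77,000.00 / 1.630295
PV = $47,230.72

PV = FV / (1 + r)^t = $47,230.72


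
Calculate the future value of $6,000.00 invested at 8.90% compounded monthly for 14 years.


Compound interest formula: A = P(1 + r/n)^(nt)
A = $6,000.00 × (1 + 0.089/12)^(12 × 14)
Growth factor: (1 + 0.089/12)^168 = 3.460462
A = $6,000.00 × 3.460462
A = $20,762.77

A = P(1 + r/n)^(nt) = $20,762.77


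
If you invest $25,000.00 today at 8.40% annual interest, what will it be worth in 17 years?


Future value formula: FV = PV × (1 + r)^t
FV = $25,000.00 × (1 + 0.084)^17
FV = $25,000.00 × 3.9400143
FV = $98,500.36

FV = PV × (1 + r)^t = $98,500.36


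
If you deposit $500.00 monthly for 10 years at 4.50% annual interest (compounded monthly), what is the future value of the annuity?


Future value of an ordinary annuity: FV = PMT × ((1 + r)^n − 1) / r
Monthly rate r = 0.045/12 = 0.00375, n = 120
FV = $500.00 × ((1 + 0.045/12)^120 − 1) / (0.045/12)
FV = $500.00 × 151.198074
FV = $75,599.04

FV = PMT × ((1+r)^n - 1)/r = $75,599.04


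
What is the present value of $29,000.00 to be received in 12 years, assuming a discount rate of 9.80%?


Present value formula: PV = FV / (1 + r)^t
PV = $29,000.00 / (1 + 0.098)^12
PV = $29,000.00 / 3.070634
PV = $9,444.30

PV = FV / (1 + r)^t = $9,444.30


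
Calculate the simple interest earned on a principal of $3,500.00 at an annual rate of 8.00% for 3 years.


Simple interest formula: I = P × r × t
I = $3,500.00 × 0.08 × 3
I = $840.00

I = P × r × t = $840.00
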